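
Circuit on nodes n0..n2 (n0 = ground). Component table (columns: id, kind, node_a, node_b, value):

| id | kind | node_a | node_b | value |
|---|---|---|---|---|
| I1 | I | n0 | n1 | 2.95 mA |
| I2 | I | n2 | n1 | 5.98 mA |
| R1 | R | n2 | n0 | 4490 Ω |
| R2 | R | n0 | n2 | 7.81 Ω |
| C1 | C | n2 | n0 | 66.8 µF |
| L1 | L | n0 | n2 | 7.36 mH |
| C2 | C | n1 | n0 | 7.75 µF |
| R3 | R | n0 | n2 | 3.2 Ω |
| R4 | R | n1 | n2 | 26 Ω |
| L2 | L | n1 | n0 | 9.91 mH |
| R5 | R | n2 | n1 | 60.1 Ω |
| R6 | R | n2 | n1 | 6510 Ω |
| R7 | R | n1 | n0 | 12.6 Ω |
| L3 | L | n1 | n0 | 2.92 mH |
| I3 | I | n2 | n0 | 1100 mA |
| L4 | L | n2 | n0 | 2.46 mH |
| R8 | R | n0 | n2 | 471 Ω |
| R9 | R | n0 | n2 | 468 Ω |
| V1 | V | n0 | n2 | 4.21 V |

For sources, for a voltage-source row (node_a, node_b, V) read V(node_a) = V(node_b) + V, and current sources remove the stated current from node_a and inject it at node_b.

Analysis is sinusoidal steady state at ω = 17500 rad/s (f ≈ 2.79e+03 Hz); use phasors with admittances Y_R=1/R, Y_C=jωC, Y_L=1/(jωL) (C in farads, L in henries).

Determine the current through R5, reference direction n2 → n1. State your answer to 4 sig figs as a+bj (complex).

MNA unknowns: 2 node voltages V₁..V_2 plus 1 source current (V1)
I1: z[0]−=0.00295, z[1]+=0.00295
I2: z[2]−=0.00598, z[1]+=0.00598
R1: Y=0.0002227+0.000j on G[2,0]
R2: Y=0.1280+0.000j on G[0,2]
C1: Y=0.000+1.169j on G[2,0]
L1: Y=0.000-0.007764j on G[0,2]
C2: Y=0.000+0.1356j on G[1,0]
R3: Y=0.3125+0.000j on G[0,2]
R4: Y=0.03846+0.000j on G[1,2]
L2: Y=0.000-0.005766j on G[1,0]
R5: Y=0.01664+0.000j on G[2,1]
R6: Y=0.0001536+0.000j on G[2,1]
R7: Y=0.07937+0.000j on G[1,0]
L3: Y=0.000-0.01957j on G[1,0]
I3: z[2]−=1.1, z[0]+=1.1
L4: Y=0.000-0.02323j on G[2,0]
R8: Y=0.002123+0.000j on G[0,2]
R9: Y=0.002137+0.000j on G[0,2]
V1: row V0−V2=4.21, i_V1 at 0,2
solve → V1=-0.9943+0.8146j, V2=-4.210+0.000j
aux → i_V1=-0.9453-4.836j

-0.05351-0.01355j A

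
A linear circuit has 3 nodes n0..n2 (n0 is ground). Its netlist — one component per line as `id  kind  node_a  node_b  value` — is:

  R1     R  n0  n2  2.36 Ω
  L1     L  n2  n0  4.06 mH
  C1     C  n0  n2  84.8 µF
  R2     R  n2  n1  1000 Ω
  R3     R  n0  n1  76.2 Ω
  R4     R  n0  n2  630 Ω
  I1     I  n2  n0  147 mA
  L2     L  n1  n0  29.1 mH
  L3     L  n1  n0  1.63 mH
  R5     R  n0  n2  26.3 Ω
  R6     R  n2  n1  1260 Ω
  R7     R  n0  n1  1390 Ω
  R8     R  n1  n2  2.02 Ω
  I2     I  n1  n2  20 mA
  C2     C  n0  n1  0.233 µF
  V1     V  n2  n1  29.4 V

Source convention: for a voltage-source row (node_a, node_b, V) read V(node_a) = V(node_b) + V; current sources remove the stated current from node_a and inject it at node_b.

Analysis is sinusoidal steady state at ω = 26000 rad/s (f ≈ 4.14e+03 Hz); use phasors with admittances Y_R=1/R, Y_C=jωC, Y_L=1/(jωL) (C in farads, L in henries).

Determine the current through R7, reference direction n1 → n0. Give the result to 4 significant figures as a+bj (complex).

Apply KCL at each of the 2 non-ground nodes and solve the resulting linear system.
Node n1: branches {R2, R3, L2, L3, R6, R7, R8, I2, C2, V1} → V_1 = -29.62-0.1673j
Node n2: branches {R1, L1, C1, R2, R4, I1, R5, R6, R8, I2, V1} → V_2 = -0.2181-0.1673j
Source currents: i(V1)=-15.00+0.5563j

-0.02131-0.0001203j A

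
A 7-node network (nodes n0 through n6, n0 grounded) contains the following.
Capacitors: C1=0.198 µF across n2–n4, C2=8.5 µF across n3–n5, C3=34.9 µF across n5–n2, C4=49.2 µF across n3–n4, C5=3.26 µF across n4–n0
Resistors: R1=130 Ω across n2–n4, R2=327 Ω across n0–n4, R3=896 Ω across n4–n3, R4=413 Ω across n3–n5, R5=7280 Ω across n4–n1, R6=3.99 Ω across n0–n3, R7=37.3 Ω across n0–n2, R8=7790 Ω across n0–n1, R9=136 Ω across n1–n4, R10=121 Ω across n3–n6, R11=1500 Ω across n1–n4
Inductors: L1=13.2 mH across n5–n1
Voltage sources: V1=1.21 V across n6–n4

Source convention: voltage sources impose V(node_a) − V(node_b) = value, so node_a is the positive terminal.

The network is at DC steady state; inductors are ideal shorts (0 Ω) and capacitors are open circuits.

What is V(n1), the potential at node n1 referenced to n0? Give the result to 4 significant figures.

-0.3629 V

Element admittances at DC:
  Y(C1) = 0.000 S between n2,n4
  Y(R1) = 0.007692 S between n2,n4
  L1: short n5↔n1 (DC inductor)
  Y(R2) = 0.003058 S between n0,n4
  Y(R3) = 0.001116 S between n4,n3
  Y(R4) = 0.002421 S between n3,n5
  Y(R5) = 0.0001374 S between n4,n1
  Y(R6) = 0.2506 S between n0,n3
  Y(R7) = 0.02681 S between n0,n2
  Y(R8) = 0.0001284 S between n0,n1
  Y(C2) = 0.000 S between n3,n5
  Y(C3) = 0.000 S between n5,n2
  Y(R9) = 0.007353 S between n1,n4
  Y(R10) = 0.008264 S between n3,n6
  Y(R11) = 0.0006667 S between n1,n4
  Y(C4) = 0.000 S between n3,n4
  Y(C5) = 0.000 S between n4,n0
  V1: constraint V(n6)−V(n4) = 1.21
Assemble and solve the 8×8 MNA system:
  V(n1)=-0.3629  V(n2)=-0.1074  V(n3)=0.01755  V(n4)=-0.4815  V(n5)=-0.3629  V(n6)=0.7285
  i(L1)=0.0009211  i(V1)=-0.005875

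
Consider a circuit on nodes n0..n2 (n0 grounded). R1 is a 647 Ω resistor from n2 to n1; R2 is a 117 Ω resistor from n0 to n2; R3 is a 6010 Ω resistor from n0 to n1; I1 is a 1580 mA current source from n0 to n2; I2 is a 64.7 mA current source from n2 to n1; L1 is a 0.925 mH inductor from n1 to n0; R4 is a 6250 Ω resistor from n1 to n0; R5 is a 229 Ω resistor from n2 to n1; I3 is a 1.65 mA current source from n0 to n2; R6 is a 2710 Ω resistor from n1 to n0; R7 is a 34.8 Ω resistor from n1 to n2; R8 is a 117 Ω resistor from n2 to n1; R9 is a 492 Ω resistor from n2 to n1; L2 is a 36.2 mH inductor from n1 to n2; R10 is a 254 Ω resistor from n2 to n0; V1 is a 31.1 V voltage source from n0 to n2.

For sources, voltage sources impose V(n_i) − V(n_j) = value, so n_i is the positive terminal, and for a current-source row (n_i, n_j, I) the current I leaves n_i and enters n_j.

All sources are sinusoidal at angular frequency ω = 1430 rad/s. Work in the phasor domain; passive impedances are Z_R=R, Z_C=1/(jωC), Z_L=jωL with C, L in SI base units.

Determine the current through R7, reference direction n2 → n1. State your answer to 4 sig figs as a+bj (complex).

-0.8686+0.04825j A

Apply KCL at each of the 2 non-ground nodes and solve the resulting linear system.
Node n1: branches {R1, R3, I2, L1, R4, R5, R6, R7, R8, R9, L2} → V_1 = -0.8743-1.679j
Node n2: branches {R1, R2, I1, I2, R5, I3, R7, R8, R9, L2, R10, V1} → V_2 = -31.10+0.000j
Source currents: i(V1)=-3.240+0.6598j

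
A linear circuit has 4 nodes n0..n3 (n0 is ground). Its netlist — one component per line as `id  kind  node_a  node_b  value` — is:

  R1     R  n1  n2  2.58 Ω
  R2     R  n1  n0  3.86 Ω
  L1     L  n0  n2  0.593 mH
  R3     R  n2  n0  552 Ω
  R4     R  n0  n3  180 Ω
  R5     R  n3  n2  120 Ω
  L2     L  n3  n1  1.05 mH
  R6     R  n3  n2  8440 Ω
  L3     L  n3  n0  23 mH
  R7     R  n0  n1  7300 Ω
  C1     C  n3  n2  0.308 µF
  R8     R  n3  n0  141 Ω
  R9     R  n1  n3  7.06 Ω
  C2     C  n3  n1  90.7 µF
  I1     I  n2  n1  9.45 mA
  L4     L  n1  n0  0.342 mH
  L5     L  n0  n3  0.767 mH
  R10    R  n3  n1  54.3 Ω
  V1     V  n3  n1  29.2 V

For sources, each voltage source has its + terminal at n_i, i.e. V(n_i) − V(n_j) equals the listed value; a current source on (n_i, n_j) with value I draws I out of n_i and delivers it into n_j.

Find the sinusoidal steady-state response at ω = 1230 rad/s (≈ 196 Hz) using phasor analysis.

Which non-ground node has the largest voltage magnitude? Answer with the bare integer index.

3

MNA unknowns: 3 node voltages V₁..V_3 plus 1 source current (V1)
R1: Y=0.3876+0.000j on G[1,2]
R2: Y=0.2591+0.000j on G[1,0]
L1: Y=0.000-1.371j on G[0,2]
R3: Y=0.001812+0.000j on G[2,0]
R4: Y=0.005556+0.000j on G[0,3]
R5: Y=0.008333+0.000j on G[3,2]
L2: Y=0.000-0.7743j on G[3,1]
R6: Y=0.0001185+0.000j on G[3,2]
L3: Y=0.000-0.03535j on G[3,0]
R7: Y=0.0001370+0.000j on G[0,1]
C1: Y=0.000+0.0003788j on G[3,2]
R8: Y=0.007092+0.000j on G[3,0]
R9: Y=0.1416+0.000j on G[1,3]
C2: Y=0.000+0.1116j on G[3,1]
I1: z[2]−=0.00945, z[1]+=0.00945
L4: Y=0.000-2.377j on G[1,0]
L5: Y=0.000-1.060j on G[0,3]
R10: Y=0.01842+0.000j on G[3,1]
V1: row V3−V1=29.2, i_V1 at 3,1
solve → V1=-8.707+1.386j, V2=-1.002-2.052j, V3=20.49+1.386j
aux → i_V1=-6.632+41.74j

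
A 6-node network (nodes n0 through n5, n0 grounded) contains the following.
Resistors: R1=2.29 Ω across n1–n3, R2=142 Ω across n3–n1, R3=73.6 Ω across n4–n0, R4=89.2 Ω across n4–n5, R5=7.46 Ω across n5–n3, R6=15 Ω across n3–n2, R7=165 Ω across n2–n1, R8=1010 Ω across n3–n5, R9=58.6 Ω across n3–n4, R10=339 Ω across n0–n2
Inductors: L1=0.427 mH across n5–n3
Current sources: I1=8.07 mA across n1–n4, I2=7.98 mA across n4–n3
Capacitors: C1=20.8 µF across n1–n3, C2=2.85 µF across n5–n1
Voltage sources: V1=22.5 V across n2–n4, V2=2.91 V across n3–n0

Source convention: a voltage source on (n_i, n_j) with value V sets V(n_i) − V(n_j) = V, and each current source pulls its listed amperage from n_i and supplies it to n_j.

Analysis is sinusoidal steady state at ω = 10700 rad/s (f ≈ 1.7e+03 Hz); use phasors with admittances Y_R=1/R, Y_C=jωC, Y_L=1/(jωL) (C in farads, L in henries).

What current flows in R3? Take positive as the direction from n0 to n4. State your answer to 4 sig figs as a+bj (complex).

MNA unknowns: 5 node voltages V₁..V_5 plus 2 source currents (V1, V2)
R1: Y=0.4367+0.000j on G[1,3]
R2: Y=0.007042+0.000j on G[3,1]
R3: Y=0.01359+0.000j on G[4,0]
R4: Y=0.01121+0.000j on G[4,5]
L1: Y=0.000-0.2189j on G[5,3]
R5: Y=0.1340+0.000j on G[5,3]
R6: Y=0.06667+0.000j on G[3,2]
R7: Y=0.006061+0.000j on G[2,1]
R8: Y=0.0009901+0.000j on G[3,5]
R9: Y=0.01706+0.000j on G[3,4]
I1: z[1]−=0.00807, z[4]+=0.00807
C1: Y=0.000+0.2226j on G[1,3]
C2: Y=0.000+0.03049j on G[5,1]
I2: z[4]−=0.00798, z[3]+=0.00798
R10: Y=0.002950+0.000j on G[0,2]
V1: row V2−V4=22.5, i_V1 at 2,4
V2: row V3−V0=2.91, i_V2 at 3,0
solve → V1=2.989-0.07437j, V2=10.48-0.05556j, V3=2.910+0.000j, V4=-12.02-0.05556j, V5=2.479-0.5424j
aux → i_V1=-0.5808+0.003754j, i_V2=0.1324+0.0009188j

0.1633+0.0007549j A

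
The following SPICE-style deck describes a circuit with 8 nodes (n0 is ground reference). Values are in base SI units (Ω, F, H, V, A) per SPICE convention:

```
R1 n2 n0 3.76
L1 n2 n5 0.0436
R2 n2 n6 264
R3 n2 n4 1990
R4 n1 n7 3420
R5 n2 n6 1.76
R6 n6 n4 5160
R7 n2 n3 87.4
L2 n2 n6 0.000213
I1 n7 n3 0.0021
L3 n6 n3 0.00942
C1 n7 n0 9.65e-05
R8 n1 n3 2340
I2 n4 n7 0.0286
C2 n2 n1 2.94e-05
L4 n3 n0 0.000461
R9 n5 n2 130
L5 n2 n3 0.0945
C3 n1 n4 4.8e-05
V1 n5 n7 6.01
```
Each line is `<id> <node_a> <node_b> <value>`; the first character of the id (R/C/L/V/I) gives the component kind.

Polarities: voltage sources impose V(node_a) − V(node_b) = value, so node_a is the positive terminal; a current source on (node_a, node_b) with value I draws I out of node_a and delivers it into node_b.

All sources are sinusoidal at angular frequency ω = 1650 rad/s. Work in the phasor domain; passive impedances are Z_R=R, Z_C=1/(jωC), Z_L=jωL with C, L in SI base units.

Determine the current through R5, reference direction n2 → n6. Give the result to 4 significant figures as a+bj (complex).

0.001253-0.003506j A

Apply KCL at each of the 7 non-ground nodes and solve the resulting linear system.
Node n1: branches {R4, R8, C2, C3} → V_1 = 0.1447+0.3178j
Node n2: branches {R1, L1, R2, R3, R5, R7, L2, C2, R9, L5} → V_2 = 0.1620-0.2702j
Node n3: branches {R7, I1, L3, R8, L4, L5} → V_3 = 0.01021-0.01070j
Node n4: branches {R3, R6, I2, C3} → V_4 = 0.1363+0.6787j
Node n5: branches {L1, R9, V1} → V_5 = 6.546+0.1822j
Node n6: branches {R2, R5, R6, L2, L3} → V_6 = 0.1598-0.2641j
Node n7: branches {R4, I1, C1, I2, V1} → V_7 = 0.5357+0.1822j
Source currents: i(V1)=-0.05539+0.08526j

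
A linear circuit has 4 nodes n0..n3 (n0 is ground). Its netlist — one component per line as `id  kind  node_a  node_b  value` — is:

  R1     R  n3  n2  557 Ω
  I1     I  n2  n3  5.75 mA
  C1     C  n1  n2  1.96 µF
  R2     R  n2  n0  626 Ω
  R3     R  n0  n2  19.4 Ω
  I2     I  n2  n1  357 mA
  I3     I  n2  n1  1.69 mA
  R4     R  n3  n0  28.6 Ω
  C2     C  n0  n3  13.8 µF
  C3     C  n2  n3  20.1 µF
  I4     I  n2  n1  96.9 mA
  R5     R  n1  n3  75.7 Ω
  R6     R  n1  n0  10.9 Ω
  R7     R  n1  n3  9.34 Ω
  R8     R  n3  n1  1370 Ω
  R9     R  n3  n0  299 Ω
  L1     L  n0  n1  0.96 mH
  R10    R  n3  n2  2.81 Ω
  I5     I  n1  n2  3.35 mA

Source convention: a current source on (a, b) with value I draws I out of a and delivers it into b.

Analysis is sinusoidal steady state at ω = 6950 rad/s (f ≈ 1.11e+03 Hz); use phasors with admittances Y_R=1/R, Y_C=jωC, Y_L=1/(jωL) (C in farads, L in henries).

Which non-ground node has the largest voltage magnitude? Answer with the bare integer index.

Apply KCL at each of the 3 non-ground nodes and solve the resulting linear system.
Node n1: branches {C1, I2, I3, I4, R5, R6, R7, R8, L1, I5} → V_1 = 0.8477+1.063j
Node n2: branches {R1, I1, C1, R2, R3, I2, I3, C3, I4, R10, I5} → V_2 = -1.800+1.368j
Node n3: branches {R1, I1, R4, C2, C3, R5, R7, R8, R9, R10} → V_3 = -0.8960+1.117j

2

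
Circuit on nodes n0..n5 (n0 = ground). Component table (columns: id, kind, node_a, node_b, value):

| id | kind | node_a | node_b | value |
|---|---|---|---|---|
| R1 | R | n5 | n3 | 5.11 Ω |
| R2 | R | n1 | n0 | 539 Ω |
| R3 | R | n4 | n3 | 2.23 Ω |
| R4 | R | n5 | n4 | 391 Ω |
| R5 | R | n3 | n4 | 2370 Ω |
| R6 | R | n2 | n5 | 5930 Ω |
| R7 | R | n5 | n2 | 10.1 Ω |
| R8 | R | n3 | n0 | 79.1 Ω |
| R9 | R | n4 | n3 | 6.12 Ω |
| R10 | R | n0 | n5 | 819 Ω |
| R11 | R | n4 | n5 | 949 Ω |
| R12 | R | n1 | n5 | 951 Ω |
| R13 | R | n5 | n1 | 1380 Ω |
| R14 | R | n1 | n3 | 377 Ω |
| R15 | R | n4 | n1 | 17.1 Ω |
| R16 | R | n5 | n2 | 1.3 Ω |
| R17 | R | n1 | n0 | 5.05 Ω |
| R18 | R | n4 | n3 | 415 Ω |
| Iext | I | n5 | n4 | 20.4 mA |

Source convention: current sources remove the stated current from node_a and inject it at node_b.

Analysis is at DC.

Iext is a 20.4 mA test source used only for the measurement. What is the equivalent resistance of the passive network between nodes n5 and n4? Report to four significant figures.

R_eq = 6.439 Ω

Element admittances at DC:
  Y(R1) = 0.1957 S between n5,n3
  Y(R2) = 0.001855 S between n1,n0
  Y(R3) = 0.4484 S between n4,n3
  Y(R4) = 0.002558 S between n5,n4
  Y(R5) = 0.0004219 S between n3,n4
  Y(R6) = 0.0001686 S between n2,n5
  Y(R7) = 0.09901 S between n5,n2
  Y(R8) = 0.01264 S between n3,n0
  Y(R9) = 0.1634 S between n4,n3
  Y(R10) = 0.001221 S between n0,n5
  Y(R11) = 0.001054 S between n4,n5
  Y(R12) = 0.001052 S between n1,n5
  Y(R13) = 0.0007246 S between n5,n1
  Y(R14) = 0.002653 S between n1,n3
  Y(R15) = 0.05848 S between n4,n1
  Y(R16) = 0.7692 S between n5,n2
  Y(R17) = 0.1980 S between n1,n0
  Y(R18) = 0.002410 S between n4,n3
  Iext: injects 0.0204 A into n4 (from n5)
Assemble and solve the 5×5 MNA system:
  V(n1)=0.001890  V(n2)=-0.1184  V(n3)=-0.01844  V(n4)=0.01293  V(n5)=-0.1184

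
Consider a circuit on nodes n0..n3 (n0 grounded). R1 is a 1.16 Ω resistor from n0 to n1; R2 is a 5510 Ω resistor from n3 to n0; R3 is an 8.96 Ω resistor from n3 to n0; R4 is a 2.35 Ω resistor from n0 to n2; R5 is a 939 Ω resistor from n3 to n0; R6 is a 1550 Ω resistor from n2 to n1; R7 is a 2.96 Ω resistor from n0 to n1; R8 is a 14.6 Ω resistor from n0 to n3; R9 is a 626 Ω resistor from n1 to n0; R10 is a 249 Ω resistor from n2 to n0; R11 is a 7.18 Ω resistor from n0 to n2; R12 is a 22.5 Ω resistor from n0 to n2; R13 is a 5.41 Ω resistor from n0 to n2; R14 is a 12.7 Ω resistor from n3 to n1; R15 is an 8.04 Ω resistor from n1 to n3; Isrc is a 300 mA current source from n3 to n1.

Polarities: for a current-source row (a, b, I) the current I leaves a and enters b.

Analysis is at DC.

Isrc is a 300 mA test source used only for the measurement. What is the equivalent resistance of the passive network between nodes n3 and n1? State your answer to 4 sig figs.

Apply KCL at each of the 3 non-ground nodes and solve the resulting linear system.
Node n1: branches {R1, R6, R7, R9, R14, R15, Isrc} → V_1 = 0.1090
Node n2: branches {R4, R6, R10, R11, R12, R13} → V_2 = 8.806e-05
Node n3: branches {R2, R3, R5, R8, R14, R15, Isrc} → V_3 = -0.7227

R_eq = 2.772 Ω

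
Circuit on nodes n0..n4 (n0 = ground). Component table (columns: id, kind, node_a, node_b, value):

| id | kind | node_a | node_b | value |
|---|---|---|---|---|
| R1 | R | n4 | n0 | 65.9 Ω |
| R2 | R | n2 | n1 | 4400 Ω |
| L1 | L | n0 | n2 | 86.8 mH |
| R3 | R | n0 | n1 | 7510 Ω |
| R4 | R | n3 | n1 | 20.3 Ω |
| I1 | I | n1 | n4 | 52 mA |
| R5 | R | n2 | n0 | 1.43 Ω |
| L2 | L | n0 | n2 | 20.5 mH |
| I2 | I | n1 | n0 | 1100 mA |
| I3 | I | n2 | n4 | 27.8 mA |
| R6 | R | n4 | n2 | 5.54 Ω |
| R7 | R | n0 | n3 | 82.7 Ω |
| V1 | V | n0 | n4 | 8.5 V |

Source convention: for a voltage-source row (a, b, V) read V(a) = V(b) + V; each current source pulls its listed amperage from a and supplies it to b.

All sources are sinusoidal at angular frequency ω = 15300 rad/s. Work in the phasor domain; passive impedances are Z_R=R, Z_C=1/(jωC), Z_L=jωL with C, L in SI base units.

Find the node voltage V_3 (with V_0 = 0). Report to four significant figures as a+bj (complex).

-91.89-0.0001465j V

Apply KCL at each of the 4 non-ground nodes and solve the resulting linear system.
Node n1: branches {R2, R3, R4, I1, I2} → V_1 = -114.4-0.0001824j
Node n2: branches {R2, L1, R5, L2, I3, R6} → V_2 = -1.805-0.008082j
Node n3: branches {R4, R7} → V_3 = -91.89-0.0001465j
Node n4: branches {R1, I1, I3, R6, V1} → V_4 = -8.500+0.000j
Source currents: i(V1)=-1.417+0.001459j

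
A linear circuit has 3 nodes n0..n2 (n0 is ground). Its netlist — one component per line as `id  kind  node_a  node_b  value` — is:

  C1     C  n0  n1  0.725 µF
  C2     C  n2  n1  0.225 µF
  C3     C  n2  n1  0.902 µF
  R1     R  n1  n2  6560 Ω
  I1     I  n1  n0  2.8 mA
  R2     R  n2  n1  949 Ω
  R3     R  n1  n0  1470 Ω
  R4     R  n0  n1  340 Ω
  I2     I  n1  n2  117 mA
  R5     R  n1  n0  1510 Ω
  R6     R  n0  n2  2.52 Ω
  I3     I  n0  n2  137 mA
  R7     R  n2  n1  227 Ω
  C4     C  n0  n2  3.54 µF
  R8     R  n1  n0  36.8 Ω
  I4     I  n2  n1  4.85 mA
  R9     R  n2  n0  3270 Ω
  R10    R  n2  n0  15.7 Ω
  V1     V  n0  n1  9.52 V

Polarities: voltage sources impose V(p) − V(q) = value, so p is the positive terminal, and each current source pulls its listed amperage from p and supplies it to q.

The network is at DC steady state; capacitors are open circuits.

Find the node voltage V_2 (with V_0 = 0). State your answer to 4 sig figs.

0.4196 V

MNA unknowns: 2 node voltages V₁..V_2 plus 1 source current (V1)
C1: Y=0.000 on G[0,1]
C2: Y=0.000 on G[2,1]
C3: Y=0.000 on G[2,1]
R1: Y=0.0001524 on G[1,2]
I1: z[1]−=0.0028, z[0]+=0.0028
R2: Y=0.001054 on G[2,1]
R3: Y=0.0006803 on G[1,0]
R4: Y=0.002941 on G[0,1]
I2: z[1]−=0.117, z[2]+=0.117
R5: Y=0.0006623 on G[1,0]
R6: Y=0.3968 on G[0,2]
I3: z[0]−=0.137, z[2]+=0.137
R7: Y=0.004405 on G[2,1]
C4: Y=0.000 on G[0,2]
R8: Y=0.02717 on G[1,0]
I4: z[2]−=0.00485, z[1]+=0.00485
R9: Y=0.0003058 on G[2,0]
R10: Y=0.06369 on G[2,0]
V1: row V0−V1=9.52, i_V1 at 0,1
solve → V1=-9.520, V2=0.4196
aux → i_V1=-0.2403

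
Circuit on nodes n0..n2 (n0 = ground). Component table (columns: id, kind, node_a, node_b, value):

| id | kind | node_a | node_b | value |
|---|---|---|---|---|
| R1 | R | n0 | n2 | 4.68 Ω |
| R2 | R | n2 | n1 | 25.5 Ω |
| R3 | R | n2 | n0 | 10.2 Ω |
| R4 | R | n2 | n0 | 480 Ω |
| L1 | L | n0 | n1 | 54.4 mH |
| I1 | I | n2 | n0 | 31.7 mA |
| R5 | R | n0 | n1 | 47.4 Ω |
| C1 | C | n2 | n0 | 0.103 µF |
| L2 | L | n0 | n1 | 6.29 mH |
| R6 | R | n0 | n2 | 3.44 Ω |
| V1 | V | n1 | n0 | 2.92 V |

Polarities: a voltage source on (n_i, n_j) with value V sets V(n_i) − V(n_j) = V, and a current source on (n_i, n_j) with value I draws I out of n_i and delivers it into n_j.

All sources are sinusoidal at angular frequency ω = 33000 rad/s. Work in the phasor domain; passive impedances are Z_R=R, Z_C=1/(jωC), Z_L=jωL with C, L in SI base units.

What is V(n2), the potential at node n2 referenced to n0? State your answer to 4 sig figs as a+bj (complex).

0.1286-0.0006793j V

Apply KCL at each of the 2 non-ground nodes and solve the resulting linear system.
Node n1: branches {R2, L1, R5, L2, V1} → V_1 = 2.920+0.000j
Node n2: branches {R1, R2, R3, R4, I1, C1, R6} → V_2 = 0.1286-0.0006793j
Source currents: i(V1)=-0.1711+0.01567j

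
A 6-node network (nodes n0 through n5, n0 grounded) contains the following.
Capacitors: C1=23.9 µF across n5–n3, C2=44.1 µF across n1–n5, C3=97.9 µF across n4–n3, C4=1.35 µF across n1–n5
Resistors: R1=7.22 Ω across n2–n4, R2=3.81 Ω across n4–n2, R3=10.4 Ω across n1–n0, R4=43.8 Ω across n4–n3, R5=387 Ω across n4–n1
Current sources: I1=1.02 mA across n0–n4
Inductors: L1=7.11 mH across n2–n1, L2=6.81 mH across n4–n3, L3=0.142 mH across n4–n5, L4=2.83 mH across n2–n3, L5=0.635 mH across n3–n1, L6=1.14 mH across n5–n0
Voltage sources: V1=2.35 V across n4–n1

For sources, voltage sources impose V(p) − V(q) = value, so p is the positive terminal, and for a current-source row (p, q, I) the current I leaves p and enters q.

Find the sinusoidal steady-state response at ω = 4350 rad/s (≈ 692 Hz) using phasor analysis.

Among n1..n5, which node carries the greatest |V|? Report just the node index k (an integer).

Element admittances at ω=4350 rad/s:
  Y(C1) = 0.000+0.1040j S between n5,n3
  Y(R1) = 0.1385+0.000j S between n2,n4
  Y(R2) = 0.2625+0.000j S between n4,n2
  Y(C2) = 0.000+0.1918j S between n1,n5
  I1: injects 0.00102 A into n4 (from n0)
  Y(L1) = 0.000-0.03233j S between n2,n1
  Y(L2) = 0.000-0.03376j S between n4,n3
  Y(C3) = 0.000+0.4259j S between n4,n3
  Y(L3) = 0.000-1.619j S between n4,n5
  Y(R3) = 0.09615+0.000j S between n1,n0
  Y(R4) = 0.02283+0.000j S between n4,n3
  Y(L4) = 0.000-0.08123j S between n2,n3
  Y(C4) = 0.000+0.005873j S between n1,n5
  Y(R5) = 0.002584+0.000j S between n4,n1
  Y(L5) = 0.000-0.3620j S between n3,n1
  Y(L6) = 0.000-0.2017j S between n5,n0
  V1: constraint V(n4)−V(n1) = 2.35
Assemble and solve the 6×6 MNA system:
  V(n1)=-1.265+1.144j  V(n2)=2.630-0.3049j  V(n3)=11.33+6.747j  V(n4)=1.085+1.144j  V(n5)=0.5453+0.6083j
  i(V1)=-2.215+4.438j

3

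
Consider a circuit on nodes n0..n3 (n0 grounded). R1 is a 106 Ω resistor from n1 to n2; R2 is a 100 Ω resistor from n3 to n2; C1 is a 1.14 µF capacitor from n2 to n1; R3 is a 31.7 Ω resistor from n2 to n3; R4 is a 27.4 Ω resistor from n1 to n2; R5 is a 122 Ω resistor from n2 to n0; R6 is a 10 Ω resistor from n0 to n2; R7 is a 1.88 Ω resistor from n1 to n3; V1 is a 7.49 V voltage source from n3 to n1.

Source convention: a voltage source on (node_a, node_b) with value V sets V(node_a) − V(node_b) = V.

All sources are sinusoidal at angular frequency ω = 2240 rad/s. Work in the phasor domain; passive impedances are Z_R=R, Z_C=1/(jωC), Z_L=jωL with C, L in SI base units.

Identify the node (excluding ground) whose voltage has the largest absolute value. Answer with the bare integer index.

3

MNA unknowns: 3 node voltages V₁..V_3 plus 1 source current (V1)
R1: Y=0.009434+0.000j on G[1,2]
R2: Y=0.01000+0.000j on G[3,2]
C1: Y=0.000+0.002554j on G[2,1]
R3: Y=0.03155+0.000j on G[2,3]
R4: Y=0.03650+0.000j on G[1,2]
R5: Y=0.008197+0.000j on G[2,0]
R6: Y=0.1000+0.000j on G[0,2]
R7: Y=0.5319+0.000j on G[1,3]
V1: row V3−V1=7.49, i_V1 at 3,1
solve → V1=-3.554+0.1038j, V2=0.000+0.000j, V3=3.936+0.1038j
aux → i_V1=-4.148-0.004311j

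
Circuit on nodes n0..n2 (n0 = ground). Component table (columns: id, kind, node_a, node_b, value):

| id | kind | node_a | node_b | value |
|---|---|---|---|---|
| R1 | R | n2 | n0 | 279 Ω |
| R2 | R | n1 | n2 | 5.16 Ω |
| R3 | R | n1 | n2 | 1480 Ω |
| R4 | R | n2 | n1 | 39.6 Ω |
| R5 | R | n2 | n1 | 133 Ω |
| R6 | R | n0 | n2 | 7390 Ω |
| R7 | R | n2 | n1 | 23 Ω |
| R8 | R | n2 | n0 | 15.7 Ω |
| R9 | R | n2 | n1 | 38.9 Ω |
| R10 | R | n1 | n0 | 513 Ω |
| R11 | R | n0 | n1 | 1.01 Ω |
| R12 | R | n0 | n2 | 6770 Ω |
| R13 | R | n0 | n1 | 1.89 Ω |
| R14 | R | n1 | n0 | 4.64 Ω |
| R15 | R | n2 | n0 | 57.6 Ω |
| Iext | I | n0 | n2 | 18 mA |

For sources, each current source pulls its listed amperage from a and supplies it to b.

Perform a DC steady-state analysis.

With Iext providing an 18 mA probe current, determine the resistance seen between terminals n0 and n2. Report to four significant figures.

Element admittances at DC:
  Y(R1) = 0.003584 S between n2,n0
  Y(R2) = 0.1938 S between n1,n2
  Y(R3) = 0.0006757 S between n1,n2
  Y(R4) = 0.02525 S between n2,n1
  Y(R5) = 0.007519 S between n2,n1
  Y(R6) = 0.0001353 S between n0,n2
  Y(R7) = 0.04348 S between n2,n1
  Y(R8) = 0.06369 S between n2,n0
  Y(R9) = 0.02571 S between n2,n1
  Y(R10) = 0.001949 S between n1,n0
  Y(R11) = 0.9901 S between n0,n1
  Y(R12) = 0.0001477 S between n0,n2
  Y(R13) = 0.5291 S between n0,n1
  Y(R14) = 0.2155 S between n1,n0
  Y(R15) = 0.01736 S between n2,n0
  Iext: injects 0.018 A into n2 (from n0)
Assemble and solve the 2×2 MNA system:
  V(n1)=0.007762  V(n2)=0.05323

R_eq = 2.957 Ω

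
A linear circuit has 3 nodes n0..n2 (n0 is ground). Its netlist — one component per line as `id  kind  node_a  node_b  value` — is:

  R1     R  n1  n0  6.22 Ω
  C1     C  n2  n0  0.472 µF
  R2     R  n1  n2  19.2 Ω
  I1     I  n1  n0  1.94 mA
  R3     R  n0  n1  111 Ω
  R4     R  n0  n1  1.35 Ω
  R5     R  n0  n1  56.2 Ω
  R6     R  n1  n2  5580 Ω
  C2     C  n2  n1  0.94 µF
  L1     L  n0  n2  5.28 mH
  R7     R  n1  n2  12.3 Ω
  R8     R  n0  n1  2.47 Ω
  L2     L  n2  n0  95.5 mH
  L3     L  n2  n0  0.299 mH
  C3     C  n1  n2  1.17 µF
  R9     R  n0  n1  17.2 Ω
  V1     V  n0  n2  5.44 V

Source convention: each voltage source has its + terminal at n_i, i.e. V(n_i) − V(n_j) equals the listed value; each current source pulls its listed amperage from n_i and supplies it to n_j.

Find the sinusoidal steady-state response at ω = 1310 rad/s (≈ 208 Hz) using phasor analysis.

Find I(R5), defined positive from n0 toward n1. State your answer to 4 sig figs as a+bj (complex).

0.008501+0.0001601j A

Element admittances at ω=1310 rad/s:
  Y(R1) = 0.1608+0.000j S between n1,n0
  Y(C1) = 0.000+0.0006183j S between n2,n0
  Y(R2) = 0.05208+0.000j S between n1,n2
  I1: injects 0.00194 A into n0 (from n1)
  Y(R3) = 0.009009+0.000j S between n0,n1
  Y(R4) = 0.7407+0.000j S between n0,n1
  Y(R5) = 0.01779+0.000j S between n0,n1
  Y(R6) = 0.0001792+0.000j S between n1,n2
  Y(C2) = 0.000+0.001231j S between n2,n1
  Y(L1) = 0.000-0.1446j S between n0,n2
  Y(R7) = 0.08130+0.000j S between n1,n2
  Y(R8) = 0.4049+0.000j S between n0,n1
  Y(L2) = 0.000-0.007993j S between n2,n0
  Y(L3) = 0.000-2.553j S between n2,n0
  Y(C3) = 0.000+0.001533j S between n1,n2
  Y(R9) = 0.05814+0.000j S between n0,n1
  V1: constraint V(n0)−V(n2) = 5.44
Assemble and solve the 3×3 MNA system:
  V(n1)=-0.4778-0.008995j  V(n2)=-5.440+0.000j
  i(V1)=-0.6628+14.70j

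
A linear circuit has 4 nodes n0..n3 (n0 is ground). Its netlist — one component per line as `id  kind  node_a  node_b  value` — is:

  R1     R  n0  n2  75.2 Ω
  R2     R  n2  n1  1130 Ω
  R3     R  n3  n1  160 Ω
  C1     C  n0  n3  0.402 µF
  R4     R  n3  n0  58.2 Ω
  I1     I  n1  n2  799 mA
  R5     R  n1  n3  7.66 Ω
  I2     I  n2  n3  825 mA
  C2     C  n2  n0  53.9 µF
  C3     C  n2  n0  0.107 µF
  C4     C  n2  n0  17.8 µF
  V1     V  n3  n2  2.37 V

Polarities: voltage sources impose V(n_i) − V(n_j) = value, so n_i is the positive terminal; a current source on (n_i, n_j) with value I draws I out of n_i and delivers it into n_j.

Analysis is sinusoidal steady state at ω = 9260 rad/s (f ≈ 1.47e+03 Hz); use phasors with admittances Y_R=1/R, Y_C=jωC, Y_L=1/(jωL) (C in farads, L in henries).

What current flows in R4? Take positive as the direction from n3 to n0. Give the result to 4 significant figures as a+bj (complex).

0.04045+0.001034j A

MNA unknowns: 3 node voltages V₁..V_3 plus 1 source current (V1)
R1: Y=0.01330+0.000j on G[0,2]
R2: Y=0.0008850+0.000j on G[2,1]
R3: Y=0.006250+0.000j on G[3,1]
C1: Y=0.000+0.003723j on G[0,3]
R4: Y=0.01718+0.000j on G[3,0]
I1: z[1]−=0.799, z[2]+=0.799
R5: Y=0.1305+0.000j on G[1,3]
I2: z[2]−=0.825, z[3]+=0.825
C2: Y=0.000+0.4991j on G[2,0]
C3: Y=0.000+0.0009908j on G[2,0]
C4: Y=0.000+0.1648j on G[2,0]
V1: row V3−V2=2.37, i_V1 at 3,2
solve → V1=-3.464+0.06017j, V2=-0.01594+0.06017j, V3=2.354+0.06017j
aux → i_V1=-0.01117-0.009797j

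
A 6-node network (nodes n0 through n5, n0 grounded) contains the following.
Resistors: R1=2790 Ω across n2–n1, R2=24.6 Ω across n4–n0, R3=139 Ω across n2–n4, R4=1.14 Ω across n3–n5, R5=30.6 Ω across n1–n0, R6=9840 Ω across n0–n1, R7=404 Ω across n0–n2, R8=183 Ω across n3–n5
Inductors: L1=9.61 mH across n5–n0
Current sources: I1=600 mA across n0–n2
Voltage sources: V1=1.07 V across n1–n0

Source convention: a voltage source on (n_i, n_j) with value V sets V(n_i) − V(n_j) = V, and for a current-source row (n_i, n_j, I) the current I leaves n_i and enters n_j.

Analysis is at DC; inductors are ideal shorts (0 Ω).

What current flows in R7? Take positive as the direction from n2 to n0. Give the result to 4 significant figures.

0.1661 A

MNA unknowns: 5 node voltages V₁..V_5 plus 2 source currents (L1, V1)
R1: Y=0.0003584 on G[2,1]
L1: row V5−V0=0, i_L1 at 5,0
R2: Y=0.04065 on G[4,0]
I1: z[0]−=0.6, z[2]+=0.6
R3: Y=0.007194 on G[2,4]
R4: Y=0.8772 on G[3,5]
R5: Y=0.03268 on G[1,0]
R6: Y=0.0001016 on G[0,1]
R7: Y=0.002475 on G[0,2]
R8: Y=0.005464 on G[3,5]
V1: row V1−V0=1.07, i_V1 at 1,0
solve → V1=1.070, V2=67.11, V3=0.000, V4=10.09, V5=0.000
aux → i_L1=0.000, i_V1=-0.01141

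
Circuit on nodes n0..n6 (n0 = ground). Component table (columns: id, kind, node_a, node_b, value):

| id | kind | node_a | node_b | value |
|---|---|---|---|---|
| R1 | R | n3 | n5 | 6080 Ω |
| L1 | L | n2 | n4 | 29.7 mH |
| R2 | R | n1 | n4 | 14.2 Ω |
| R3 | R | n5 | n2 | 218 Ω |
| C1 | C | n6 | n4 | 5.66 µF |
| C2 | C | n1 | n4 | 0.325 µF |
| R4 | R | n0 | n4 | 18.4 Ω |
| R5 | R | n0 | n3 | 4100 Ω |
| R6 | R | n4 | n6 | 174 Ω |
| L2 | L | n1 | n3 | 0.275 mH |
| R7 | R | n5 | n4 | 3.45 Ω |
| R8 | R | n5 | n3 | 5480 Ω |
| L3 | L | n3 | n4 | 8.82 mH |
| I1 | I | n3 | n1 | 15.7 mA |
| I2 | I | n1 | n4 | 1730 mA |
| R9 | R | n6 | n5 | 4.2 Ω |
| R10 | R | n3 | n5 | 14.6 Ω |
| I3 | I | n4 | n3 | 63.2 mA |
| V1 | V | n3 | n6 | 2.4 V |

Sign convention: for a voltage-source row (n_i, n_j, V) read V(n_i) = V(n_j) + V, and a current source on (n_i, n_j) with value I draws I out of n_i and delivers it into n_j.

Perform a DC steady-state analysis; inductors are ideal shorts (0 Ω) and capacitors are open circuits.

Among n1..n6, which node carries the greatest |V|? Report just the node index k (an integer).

MNA unknowns: 6 node voltages V₁..V_6 plus 4 source currents (L1, L2, L3, V1)
R1: Y=0.0001645 on G[3,5]
L1: row V2−V4=0, i_L1 at 2,4
R2: Y=0.07042 on G[1,4]
R3: Y=0.004587 on G[5,2]
C1: Y=0.000 on G[6,4]
C2: Y=0.000 on G[1,4]
R4: Y=0.05435 on G[0,4]
R5: Y=0.0002439 on G[0,3]
R6: Y=0.005747 on G[4,6]
L2: row V1−V3=0, i_L2 at 1,3
R7: Y=0.2899 on G[5,4]
R8: Y=0.0001825 on G[5,3]
L3: row V3−V4=0, i_L3 at 3,4
I1: z[3]−=0.0157, z[1]+=0.0157
I2: z[1]−=1.73, z[4]+=1.73
R9: Y=0.2381 on G[6,5]
R10: Y=0.06849 on G[3,5]
I3: z[4]−=0.0632, z[3]+=0.0632
V1: row V3−V6=2.4, i_V1 at 3,6
solve → V1=0.000, V2=0.000, V3=0.000, V4=0.000, V5=-0.9502, V6=-2.400
aux → i_L1=-0.004359, i_L2=-1.714, i_L3=-1.373, i_V1=-0.3590

6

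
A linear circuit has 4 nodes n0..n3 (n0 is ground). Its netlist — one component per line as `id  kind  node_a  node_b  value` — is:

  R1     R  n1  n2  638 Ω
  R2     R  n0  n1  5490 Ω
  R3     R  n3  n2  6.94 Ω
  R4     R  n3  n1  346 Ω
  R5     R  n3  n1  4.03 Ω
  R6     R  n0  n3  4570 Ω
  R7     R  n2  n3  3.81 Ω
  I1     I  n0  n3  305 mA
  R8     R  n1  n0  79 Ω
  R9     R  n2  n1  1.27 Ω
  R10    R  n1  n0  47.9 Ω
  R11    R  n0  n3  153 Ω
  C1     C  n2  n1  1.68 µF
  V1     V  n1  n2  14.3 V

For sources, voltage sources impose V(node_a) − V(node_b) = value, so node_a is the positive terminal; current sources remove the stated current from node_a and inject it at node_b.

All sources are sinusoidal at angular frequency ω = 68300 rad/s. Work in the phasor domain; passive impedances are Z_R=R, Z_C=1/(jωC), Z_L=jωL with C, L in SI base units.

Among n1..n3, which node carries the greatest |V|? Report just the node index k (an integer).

1

Element admittances at ω=68300 rad/s:
  Y(R1) = 0.001567+0.000j S between n1,n2
  Y(R2) = 0.0001821+0.000j S between n0,n1
  Y(R3) = 0.1441+0.000j S between n3,n2
  Y(R4) = 0.002890+0.000j S between n3,n1
  Y(R5) = 0.2481+0.000j S between n3,n1
  Y(R6) = 0.0002188+0.000j S between n0,n3
  Y(R7) = 0.2625+0.000j S between n2,n3
  I1: injects 0.305 A into n3 (from n0)
  Y(R8) = 0.01266+0.000j S between n1,n0
  Y(R9) = 0.7874+0.000j S between n2,n1
  Y(R10) = 0.02088+0.000j S between n1,n0
  Y(R11) = 0.006536+0.000j S between n0,n3
  Y(C1) = 0.000+0.1147j S between n2,n1
  V1: constraint V(n1)−V(n2) = 14.3
Assemble and solve the 4×4 MNA system:
  V(n1)=8.935+0.000j  V(n2)=-5.365+0.000j  V(n3)=0.5522+0.000j
  i(V1)=-13.69-1.641j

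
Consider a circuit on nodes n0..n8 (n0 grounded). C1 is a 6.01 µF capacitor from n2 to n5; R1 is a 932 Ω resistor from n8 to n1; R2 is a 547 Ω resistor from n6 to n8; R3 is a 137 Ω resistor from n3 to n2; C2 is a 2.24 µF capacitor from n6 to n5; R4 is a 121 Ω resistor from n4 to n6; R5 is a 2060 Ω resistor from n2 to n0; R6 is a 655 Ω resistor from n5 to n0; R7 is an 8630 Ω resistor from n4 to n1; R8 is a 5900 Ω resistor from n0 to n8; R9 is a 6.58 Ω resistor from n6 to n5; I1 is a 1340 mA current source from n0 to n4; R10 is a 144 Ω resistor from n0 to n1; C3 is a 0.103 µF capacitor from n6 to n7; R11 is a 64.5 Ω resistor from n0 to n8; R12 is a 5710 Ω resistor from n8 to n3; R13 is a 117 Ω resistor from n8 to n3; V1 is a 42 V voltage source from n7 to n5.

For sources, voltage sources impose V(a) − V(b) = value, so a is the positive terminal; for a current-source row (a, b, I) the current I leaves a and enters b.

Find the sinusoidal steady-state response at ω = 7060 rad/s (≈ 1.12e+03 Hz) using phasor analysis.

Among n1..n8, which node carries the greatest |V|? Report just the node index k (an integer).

4

MNA unknowns: 8 node voltages V₁..V_8 plus 1 source current (V1)
C1: Y=0.000+0.04243j on G[2,5]
R1: Y=0.001073+0.000j on G[8,1]
R2: Y=0.001828+0.000j on G[6,8]
R3: Y=0.007299+0.000j on G[3,2]
C2: Y=0.000+0.01581j on G[6,5]
R4: Y=0.008264+0.000j on G[4,6]
R5: Y=0.0004854+0.000j on G[2,0]
R6: Y=0.001527+0.000j on G[5,0]
R7: Y=0.0001159+0.000j on G[4,1]
R8: Y=0.0001695+0.000j on G[0,8]
R9: Y=0.1520+0.000j on G[6,5]
I1: z[0]−=1.34, z[4]+=1.34
R10: Y=0.006944+0.000j on G[0,1]
C3: Y=0.000+0.0007272j on G[6,7]
R11: Y=0.01550+0.000j on G[0,8]
R12: Y=0.0001751+0.000j on G[8,3]
R13: Y=0.008547+0.000j on G[8,3]
V1: row V7−V5=42, i_V1 at 7,5
solve → V1=12.34-0.04498j, V2=204.2+7.744j, V3=122.3+3.869j, V4=368.7-8.956j, V5=205.0-8.687j, V6=211.6-9.081j, V7=247.0-8.687j, V8=53.73+0.6263j
aux → i_V1=0.0002867-0.02574j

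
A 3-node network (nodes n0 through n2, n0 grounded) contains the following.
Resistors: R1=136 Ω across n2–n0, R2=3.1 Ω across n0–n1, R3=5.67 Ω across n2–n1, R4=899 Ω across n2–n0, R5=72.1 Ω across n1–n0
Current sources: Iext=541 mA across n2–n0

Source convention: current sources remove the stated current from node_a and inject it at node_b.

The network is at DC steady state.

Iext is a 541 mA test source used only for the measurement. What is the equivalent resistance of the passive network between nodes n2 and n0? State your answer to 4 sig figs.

R_eq = 8.053 Ω

MNA unknowns: 2 node voltages V₁..V_2
R1: Y=0.007353 on G[2,0]
R2: Y=0.3226 on G[0,1]
R3: Y=0.1764 on G[2,1]
R4: Y=0.001112 on G[2,0]
R5: Y=0.01387 on G[1,0]
Iext: z[2]−=0.541, z[0]+=0.541
solve → V1=-1.498, V2=-4.357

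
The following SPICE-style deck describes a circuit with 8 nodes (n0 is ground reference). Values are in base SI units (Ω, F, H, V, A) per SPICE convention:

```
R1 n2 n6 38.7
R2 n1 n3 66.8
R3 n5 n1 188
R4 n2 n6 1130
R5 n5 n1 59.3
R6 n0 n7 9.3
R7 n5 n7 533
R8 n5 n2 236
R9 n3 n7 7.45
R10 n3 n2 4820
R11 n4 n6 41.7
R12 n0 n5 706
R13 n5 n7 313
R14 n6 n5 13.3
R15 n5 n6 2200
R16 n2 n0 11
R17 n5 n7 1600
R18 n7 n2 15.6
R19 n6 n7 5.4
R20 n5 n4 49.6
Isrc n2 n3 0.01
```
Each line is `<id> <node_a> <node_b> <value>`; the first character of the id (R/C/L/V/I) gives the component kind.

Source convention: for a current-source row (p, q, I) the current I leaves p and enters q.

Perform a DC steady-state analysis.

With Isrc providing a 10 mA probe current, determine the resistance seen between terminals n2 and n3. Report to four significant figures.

R_eq = 13.98 Ω

Apply KCL at each of the 7 non-ground nodes and solve the resulting linear system.
Node n1: branches {R2, R3, R5} → V_1 = 0.05806
Node n2: branches {R1, R4, R8, R10, R16, R18, Isrc} → V_2 = -0.03835
Node n3: branches {R2, R9, R10, Isrc} → V_3 = 0.1015
Node n4: branches {R11, R20} → V_4 = 0.02660
Node n5: branches {R3, R5, R7, R8, R12, R13, R14, R15, R17, R20} → V_5 = 0.02876
Node n6: branches {R1, R4, R11, R14, R15, R19} → V_6 = 0.02479
Node n7: branches {R6, R7, R9, R13, R17, R18, R19} → V_7 = 0.03205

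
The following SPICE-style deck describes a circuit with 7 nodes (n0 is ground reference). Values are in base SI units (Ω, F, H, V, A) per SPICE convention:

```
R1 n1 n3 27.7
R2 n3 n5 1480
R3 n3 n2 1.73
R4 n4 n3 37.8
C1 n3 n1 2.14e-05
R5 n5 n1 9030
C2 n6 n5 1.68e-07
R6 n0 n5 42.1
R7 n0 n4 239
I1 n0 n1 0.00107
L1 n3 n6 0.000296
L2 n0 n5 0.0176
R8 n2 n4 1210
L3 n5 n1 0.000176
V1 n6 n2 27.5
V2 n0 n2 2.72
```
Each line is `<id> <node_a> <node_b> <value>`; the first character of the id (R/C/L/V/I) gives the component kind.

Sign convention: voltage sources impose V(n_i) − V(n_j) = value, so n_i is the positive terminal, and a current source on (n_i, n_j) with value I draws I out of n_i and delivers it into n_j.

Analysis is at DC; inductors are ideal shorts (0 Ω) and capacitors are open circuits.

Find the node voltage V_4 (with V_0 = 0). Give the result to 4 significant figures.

Element admittances at DC:
  Y(R1) = 0.03610 S between n1,n3
  Y(R2) = 0.0006757 S between n3,n5
  Y(R3) = 0.5780 S between n3,n2
  Y(R4) = 0.02646 S between n4,n3
  Y(C1) = 0.000 S between n3,n1
  Y(R5) = 0.0001107 S between n5,n1
  Y(C2) = 0.000 S between n6,n5
  Y(R6) = 0.02375 S between n0,n5
  Y(R7) = 0.004184 S between n0,n4
  I1: injects 0.00107 A into n1 (from n0)
  L1: short n3↔n6 (DC inductor)
  L2: short n0↔n5 (DC inductor)
  Y(R8) = 0.0008264 S between n2,n4
  L3: short n5↔n1 (DC inductor)
  V1: constraint V(n6)−V(n2) = 27.5
  V2: constraint V(n0)−V(n2) = 2.72
Assemble and solve the 11×11 MNA system:
  V(n1)=0.000  V(n2)=-2.720  V(n3)=24.78  V(n4)=20.76  V(n5)=0.000  V(n6)=24.78
  i(L1)=-16.91  i(L2)=-0.9124  i(L3)=-0.8957  i(V1)=-16.91  i(V2)=0.9982

20.76 V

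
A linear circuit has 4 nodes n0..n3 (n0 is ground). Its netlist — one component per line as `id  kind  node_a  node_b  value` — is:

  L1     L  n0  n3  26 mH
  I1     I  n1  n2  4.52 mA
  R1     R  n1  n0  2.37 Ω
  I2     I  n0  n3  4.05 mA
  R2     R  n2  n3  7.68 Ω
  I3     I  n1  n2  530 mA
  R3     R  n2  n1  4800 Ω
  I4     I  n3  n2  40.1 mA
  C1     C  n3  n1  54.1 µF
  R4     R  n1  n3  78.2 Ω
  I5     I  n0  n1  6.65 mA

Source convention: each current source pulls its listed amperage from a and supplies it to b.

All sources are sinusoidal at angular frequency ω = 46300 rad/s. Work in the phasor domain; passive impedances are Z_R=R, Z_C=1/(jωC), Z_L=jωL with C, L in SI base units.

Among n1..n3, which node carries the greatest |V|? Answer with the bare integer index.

Apply KCL at each of the 3 non-ground nodes and solve the resulting linear system.
Node n1: branches {I1, R1, I3, R3, C1, R4, I5} → V_1 = 0.02578+5.297e-05j
Node n2: branches {I1, R2, I3, R3, I4} → V_2 = 4.433-0.2143j
Node n3: branches {L1, I2, R2, I4, C1, R4} → V_3 = 0.02690-0.2147j

2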